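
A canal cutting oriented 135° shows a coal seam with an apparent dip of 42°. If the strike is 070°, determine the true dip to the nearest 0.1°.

β = acute angle between strike 070° and section 135° = 65°.
tan δ = tan α / sin β = tan 42° / sin 65° = 0.9004 / 0.9063 = 0.9935
δ = arctan(0.9935) = 44.81°

44.8°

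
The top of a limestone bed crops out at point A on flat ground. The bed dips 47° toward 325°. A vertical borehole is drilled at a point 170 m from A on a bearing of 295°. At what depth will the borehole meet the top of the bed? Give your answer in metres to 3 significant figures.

158 m

The hole lies 30° from the dip direction, so the down-dip offset is 170 × cos 30° = 147.22 m.
Depth = down-dip offset × tan(dip) = 147.22 × tan 47° = 147.22 × 1.0724
Depth = 157.88 m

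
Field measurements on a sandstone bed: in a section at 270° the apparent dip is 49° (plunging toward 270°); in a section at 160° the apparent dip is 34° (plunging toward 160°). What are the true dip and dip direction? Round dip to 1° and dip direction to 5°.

true dip 58°, dip direction 225°

The two traces are lines in the plane: v₁ = (sin 270°·cos 49°, cos 270°·cos 49°, −sin 49°), v₂ = (sin 160°·cos 34°, cos 160°·cos 34°, −sin 34°).
Cross product v₁ × v₂ gives the pole to the plane: n ∝ (-0.588, -0.581, 0.511).
True dip = arccos(n_z / |n|) = arccos(0.5260) = 58.3°.
Dip direction = atan2(-0.588, -0.581) = 225° (azimuth of n's horizontal projection).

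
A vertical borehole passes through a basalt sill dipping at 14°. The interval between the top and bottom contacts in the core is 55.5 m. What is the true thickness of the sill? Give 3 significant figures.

53.9 m

True thickness t = h · cos(dip) = 55.5 × cos 14°
t = 55.5 × 0.9703 = 53.851 m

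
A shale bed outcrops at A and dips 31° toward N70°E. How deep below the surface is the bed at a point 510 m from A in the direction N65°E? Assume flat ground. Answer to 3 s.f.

305 m

The hole lies 5° from the dip direction, so the down-dip offset is 510 × cos 5° = 508.06 m.
Depth = down-dip offset × tan(dip) = 508.06 × tan 31° = 508.06 × 0.6009
Depth = 305.27 m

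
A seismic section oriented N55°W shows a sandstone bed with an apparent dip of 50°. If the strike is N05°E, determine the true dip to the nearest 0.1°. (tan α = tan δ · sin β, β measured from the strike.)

β = acute angle between strike N05°E and section N55°W = 60°.
tan(true dip) = tan 50° / sin 60° = 1.3761
true dip = arctan 1.3761 = 53.99°

54.0°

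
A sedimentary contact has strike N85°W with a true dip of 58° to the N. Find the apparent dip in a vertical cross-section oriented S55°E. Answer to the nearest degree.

39°

The strike is N85°W and the section trends S55°E; the acute angle between them is β = 30°.
tan α = tan 58° × sin 30° = 1.6003 × 0.5000 = 0.8002
α = arctan(0.8002) = 38.67°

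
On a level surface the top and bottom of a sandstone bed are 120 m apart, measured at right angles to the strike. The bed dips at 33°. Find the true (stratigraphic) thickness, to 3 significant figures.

True thickness t = w · sin(dip) = 120 × sin 33°
t = 120 × 0.5446 = 65.357 m

65.4 m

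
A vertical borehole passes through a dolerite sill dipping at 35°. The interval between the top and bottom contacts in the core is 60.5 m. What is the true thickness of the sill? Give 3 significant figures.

49.6 m

True thickness t = h · cos(dip) = 60.5 × cos 35°
t = 60.5 × 0.8192 = 49.559 m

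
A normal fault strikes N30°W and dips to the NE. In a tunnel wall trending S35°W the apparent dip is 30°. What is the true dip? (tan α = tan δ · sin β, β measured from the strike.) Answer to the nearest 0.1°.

β = acute angle between strike N30°W and section S35°W = 65°.
tan(true dip) = tan 30° / sin 65° = 0.6370
δ = arctan(0.6370) = 32.50°

32.5°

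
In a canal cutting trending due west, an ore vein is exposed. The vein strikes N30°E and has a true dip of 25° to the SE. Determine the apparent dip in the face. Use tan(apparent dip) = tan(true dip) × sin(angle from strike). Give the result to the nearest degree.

The strike is N30°E and the section trends due west; the acute angle between them is β = 60°.
tan α = tan 25° × sin 60° = 0.4663 × 0.8660 = 0.4038
apparent dip = arctan 0.4038 = 21.99°

22°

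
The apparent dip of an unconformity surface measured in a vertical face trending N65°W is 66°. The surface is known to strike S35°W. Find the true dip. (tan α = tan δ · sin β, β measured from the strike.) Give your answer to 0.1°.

The section is 80° from the strike.
tan(true dip) = tan 66° / sin 80° = 2.2807
δ = arctan(2.2807) = 66.32°

66.3°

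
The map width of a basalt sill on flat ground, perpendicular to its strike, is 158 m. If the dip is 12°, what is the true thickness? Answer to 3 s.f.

True thickness t = w · sin(dip) = 158 × sin 12°
t = 158 × 0.2079 = 32.850 m

32.9 m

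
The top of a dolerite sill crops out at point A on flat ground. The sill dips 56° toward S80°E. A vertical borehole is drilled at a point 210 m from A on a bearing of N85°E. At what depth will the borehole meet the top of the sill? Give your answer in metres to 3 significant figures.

The hole lies 15° from the dip direction, so the down-dip offset is 210 × cos 15° = 202.84 m.
Depth = down-dip offset × tan(dip) = 202.84 × tan 56° = 202.84 × 1.4826
Depth = 300.73 m

301 m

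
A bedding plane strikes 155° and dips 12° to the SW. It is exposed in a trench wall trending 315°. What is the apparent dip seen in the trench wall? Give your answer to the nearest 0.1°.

The strike is 155° and the section trends 315°; the acute angle between them is β = 20°.
tan α = tan 12° × sin 20° = 0.2126 × 0.3420 = 0.0727
apparent dip = arctan 0.0727 = 4.16°

4.2°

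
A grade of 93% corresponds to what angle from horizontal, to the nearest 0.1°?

tan θ = 93/100 = 0.9300
θ = arctan(0.9300) = 42.92°

42.9°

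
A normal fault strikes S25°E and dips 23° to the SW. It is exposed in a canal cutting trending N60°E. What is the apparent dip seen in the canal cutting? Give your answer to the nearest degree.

23°

The strike is S25°E and the section trends N60°E; the acute angle between them is β = 85°.
tan α = tan 23° × sin 85° = 0.4245 × 0.9962 = 0.4229
apparent dip = arctan 0.4229 = 22.92°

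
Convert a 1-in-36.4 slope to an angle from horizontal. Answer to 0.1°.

1.6°

tan θ = 1/36.4 = 0.0275
θ = arctan(0.0275) = 1.57°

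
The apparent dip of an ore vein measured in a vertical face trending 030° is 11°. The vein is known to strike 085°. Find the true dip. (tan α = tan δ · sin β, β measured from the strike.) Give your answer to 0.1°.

The section is 55° from the strike.
tan(true dip) = tan 11° / sin 55° = 0.2373
δ = arctan(0.2373) = 13.35°

13.3°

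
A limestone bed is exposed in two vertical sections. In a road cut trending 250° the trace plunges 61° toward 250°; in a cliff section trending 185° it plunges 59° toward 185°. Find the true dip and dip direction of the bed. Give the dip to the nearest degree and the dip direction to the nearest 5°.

Represent each trace as a vector plunging at its apparent dip toward its trend (east-north-up frame): v₁ = (-0.456, -0.166, -0.875), v₂ = (-0.045, -0.513, -0.857).
Cross product v₁ × v₂ gives the pole to the plane: n ∝ (-0.307, -0.351, 0.226).
True dip = arccos(n_z / |n|) = arccos(0.4367) = 64.1°.
The horizontal component of n points toward azimuth atan2(n_x, n_y) = 221°, the dip direction.

true dip 64°, dip direction 220°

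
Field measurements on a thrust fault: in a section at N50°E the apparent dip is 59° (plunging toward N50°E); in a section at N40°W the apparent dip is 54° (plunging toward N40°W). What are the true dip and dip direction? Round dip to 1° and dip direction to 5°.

true dip 65°, dip direction 010°

Represent each trace as a vector plunging at its apparent dip toward its trend (east-north-up frame): v₁ = (0.395, 0.331, -0.857), v₂ = (-0.378, 0.450, -0.809).
Cross product v₁ × v₂ gives the pole to the plane: n ∝ (0.118, 0.643, 0.303).
tan δ = √(n_x²+n_y²)/n_z = 0.654/0.303, so δ = 65.2°.
Dip direction = atan2(0.118, 0.643) = 10° (azimuth of n's horizontal projection).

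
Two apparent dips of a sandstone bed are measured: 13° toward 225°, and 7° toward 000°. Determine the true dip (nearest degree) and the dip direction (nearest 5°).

true dip 25°, dip direction 285°

The two traces are lines in the plane: v₁ = (sin 225°·cos 13°, cos 225°·cos 13°, −sin 13°), v₂ = (sin 0°·cos 7°, cos 0°·cos 7°, −sin 7°).
The plane normal is n = v₁ × v₂ ∝ (-0.307, 0.084, 0.684).
tan δ = √(n_x²+n_y²)/n_z = 0.319/0.684, so δ = 25.0°.
Dip direction = atan2(-0.307, 0.084) = 285° (azimuth of n's horizontal projection).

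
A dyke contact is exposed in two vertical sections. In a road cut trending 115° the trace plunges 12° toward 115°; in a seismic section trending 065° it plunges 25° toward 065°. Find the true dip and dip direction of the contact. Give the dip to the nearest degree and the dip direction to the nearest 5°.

Represent each trace as a vector plunging at its apparent dip toward its trend (east-north-up frame): v₁ = (0.887, -0.413, -0.208), v₂ = (0.821, 0.383, -0.423).
Cross product v₁ × v₂ gives the pole to the plane: n ∝ (0.254, 0.204, 0.679).
tan δ = √(n_x²+n_y²)/n_z = 0.326/0.679, so δ = 25.6°.
The horizontal component of n points toward azimuth atan2(n_x, n_y) = 51°, the dip direction.

true dip 26°, dip direction 050°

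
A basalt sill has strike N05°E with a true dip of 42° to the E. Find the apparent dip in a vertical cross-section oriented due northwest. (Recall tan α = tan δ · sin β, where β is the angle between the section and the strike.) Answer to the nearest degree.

35°

Angle between strike (N05°E) and section (due northwest): β = 50°.
tan α = tan 42° × sin 50° = 0.9004 × 0.7660 = 0.6897
apparent dip = arctan 0.6897 = 34.60°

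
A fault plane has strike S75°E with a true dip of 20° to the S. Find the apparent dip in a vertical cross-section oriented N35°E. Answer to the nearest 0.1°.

The strike is S75°E and the section trends N35°E; the acute angle between them is β = 70°.
tan(apparent dip) = tan 20° · sin 70° = 0.3420
apparent dip = arctan 0.3420 = 18.88°

18.9°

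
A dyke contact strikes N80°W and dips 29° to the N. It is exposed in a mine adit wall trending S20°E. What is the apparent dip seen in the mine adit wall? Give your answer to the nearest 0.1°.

The section lies 60° from the strike.
tan(apparent dip) = tan 29° · sin 60° = 0.4800
apparent dip = arctan 0.4800 = 25.64°

25.6°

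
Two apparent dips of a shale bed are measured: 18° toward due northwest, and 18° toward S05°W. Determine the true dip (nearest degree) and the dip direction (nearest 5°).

true dip 38°, dip direction 250°

Represent each trace as a vector plunging at its apparent dip toward its trend (east-north-up frame): v₁ = (-0.672, 0.672, -0.309), v₂ = (-0.083, -0.947, -0.309).
Cross product v₁ × v₂ gives the pole to the plane: n ∝ (-0.501, -0.182, 0.693).
True dip = arccos(n_z / |n|) = arccos(0.7928) = 37.6°.
Dip direction = atan2(-0.501, -0.182) = 250° (azimuth of n's horizontal projection).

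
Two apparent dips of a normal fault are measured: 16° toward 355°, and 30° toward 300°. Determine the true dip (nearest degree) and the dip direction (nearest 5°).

Represent each trace as a vector plunging at its apparent dip toward its trend (east-north-up frame): v₁ = (-0.084, 0.958, -0.276), v₂ = (-0.750, 0.433, -0.500).
n = v₁ × v₂ = (-0.359, 0.165, 0.682) (taken with n_z > 0).
tan δ = √(n_x²+n_y²)/n_z = 0.395/0.682, so δ = 30.1°.
The horizontal component of n points toward azimuth atan2(n_x, n_y) = 295°, the dip direction.

true dip 30°, dip direction 295°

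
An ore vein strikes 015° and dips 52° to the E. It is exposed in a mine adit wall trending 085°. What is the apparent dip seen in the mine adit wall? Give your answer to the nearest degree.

The section lies 70° from the strike.
tan α = tan 52° × sin 70° = 1.2799 × 0.9397 = 1.2028
α = arctan(1.2028) = 50.26°

50°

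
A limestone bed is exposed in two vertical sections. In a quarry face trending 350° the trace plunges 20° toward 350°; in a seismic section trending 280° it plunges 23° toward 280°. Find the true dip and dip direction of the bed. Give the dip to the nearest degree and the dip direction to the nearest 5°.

Represent each trace as a vector plunging at its apparent dip toward its trend (east-north-up frame): v₁ = (-0.163, 0.925, -0.342), v₂ = (-0.907, 0.160, -0.391).
n = v₁ × v₂ = (-0.307, 0.246, 0.813) (taken with n_z > 0).
True dip = arccos(n_z / |n|) = arccos(0.9001) = 25.8°.
Dip direction = azimuth of (n_x, n_y) = atan2(-0.307, 0.246) = 309°.

true dip 26°, dip direction 310°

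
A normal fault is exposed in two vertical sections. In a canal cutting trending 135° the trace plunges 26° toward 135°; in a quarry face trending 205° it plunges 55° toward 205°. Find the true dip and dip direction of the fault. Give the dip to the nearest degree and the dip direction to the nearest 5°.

true dip 55°, dip direction 205°

The two traces are lines in the plane: v₁ = (sin 135°·cos 26°, cos 135°·cos 26°, −sin 26°), v₂ = (sin 205°·cos 55°, cos 205°·cos 55°, −sin 55°).
Cross product v₁ × v₂ gives the pole to the plane: n ∝ (-0.293, -0.627, 0.484).
tan δ = √(n_x²+n_y²)/n_z = 0.692/0.484, so δ = 55.0°.
Dip direction = atan2(-0.293, -0.627) = 205° (azimuth of n's horizontal projection).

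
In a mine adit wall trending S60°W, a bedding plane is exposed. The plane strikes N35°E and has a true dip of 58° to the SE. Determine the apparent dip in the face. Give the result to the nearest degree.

34°

Angle between strike (N35°E) and section (S60°W): β = 25°.
tan α = tan 58° × sin 25° = 1.6003 × 0.4226 = 0.6763
α = arctan(0.6763) = 34.07°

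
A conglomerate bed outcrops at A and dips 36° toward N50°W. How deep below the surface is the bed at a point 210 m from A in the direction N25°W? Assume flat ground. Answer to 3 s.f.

138 m

The hole lies 25° from the dip direction, so the down-dip offset is 210 × cos 25° = 190.32 m.
Depth = down-dip offset × tan(dip) = 190.32 × tan 36° = 190.32 × 0.7265
Depth = 138.28 m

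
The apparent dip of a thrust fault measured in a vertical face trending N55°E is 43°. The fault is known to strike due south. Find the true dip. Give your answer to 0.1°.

48.7°

The section is 55° from the strike.
tan δ = tan α / sin β = tan 43° / sin 55° = 0.9325 / 0.8192 = 1.1384
δ = arctan(1.1384) = 48.70°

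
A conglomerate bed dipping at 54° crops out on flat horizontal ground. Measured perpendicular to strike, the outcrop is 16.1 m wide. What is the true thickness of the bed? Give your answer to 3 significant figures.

True thickness t = w · sin(dip) = 16.1 × sin 54°
t = 16.1 × 0.8090 = 13.025 m

13.0 m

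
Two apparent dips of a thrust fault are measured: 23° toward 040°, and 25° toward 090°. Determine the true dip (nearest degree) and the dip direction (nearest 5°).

The two traces are lines in the plane: v₁ = (sin 40°·cos 23°, cos 40°·cos 23°, −sin 23°), v₂ = (sin 90°·cos 25°, cos 90°·cos 25°, −sin 25°).
The plane normal is n = v₁ × v₂ ∝ (0.298, 0.104, 0.639).
Dip δ = arctan(|n_h|/n_z) = arctan(0.316/0.639) = 26.3°.
Dip direction = azimuth of (n_x, n_y) = atan2(0.298, 0.104) = 71°.

true dip 26°, dip direction 070°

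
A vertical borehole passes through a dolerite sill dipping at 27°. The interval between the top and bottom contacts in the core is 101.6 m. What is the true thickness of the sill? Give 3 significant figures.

True thickness t = h · cos(dip) = 101.6 × cos 27°
t = 101.6 × 0.8910 = 90.526 m

90.5 m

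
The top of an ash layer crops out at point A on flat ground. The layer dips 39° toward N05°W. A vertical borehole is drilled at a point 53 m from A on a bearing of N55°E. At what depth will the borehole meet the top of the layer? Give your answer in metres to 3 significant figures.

The hole lies 60° from the dip direction, so the down-dip offset is 53 × cos 60° = 26.50 m.
Depth = down-dip offset × tan(dip) = 26.50 × tan 39° = 26.50 × 0.8098
Depth = 21.46 m

21.5 m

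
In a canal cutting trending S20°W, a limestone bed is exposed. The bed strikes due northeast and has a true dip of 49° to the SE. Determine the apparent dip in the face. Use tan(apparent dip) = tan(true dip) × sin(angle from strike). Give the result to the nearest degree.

26°

The strike is due northeast and the section trends S20°W; the acute angle between them is β = 25°.
tan(apparent dip) = tan 49° · sin 25° = 0.4862
apparent dip = arctan 0.4862 = 25.93°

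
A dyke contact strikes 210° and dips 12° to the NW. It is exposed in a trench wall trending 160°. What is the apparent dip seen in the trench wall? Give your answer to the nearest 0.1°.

9.2°

The section lies 50° from the strike.
tan α = tan 12° × sin 50° = 0.2126 × 0.7660 = 0.1628
α = arctan(0.1628) = 9.25°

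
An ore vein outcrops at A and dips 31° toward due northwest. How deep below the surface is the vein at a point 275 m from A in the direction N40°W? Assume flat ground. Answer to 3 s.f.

The hole lies 5° from the dip direction, so the down-dip offset is 275 × cos 5° = 273.95 m.
Depth = down-dip offset × tan(dip) = 273.95 × tan 31° = 273.95 × 0.6009
Depth = 164.61 m

165 m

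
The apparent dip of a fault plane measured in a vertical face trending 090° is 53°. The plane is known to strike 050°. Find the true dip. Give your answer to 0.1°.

β = acute angle between strike 050° and section 090° = 40°.
tan(true dip) = tan 53° / sin 40° = 2.0645
δ = arctan(2.0645) = 64.16°

64.2°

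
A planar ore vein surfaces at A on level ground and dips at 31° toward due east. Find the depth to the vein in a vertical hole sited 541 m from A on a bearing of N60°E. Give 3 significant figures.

The hole lies 30° from the dip direction, so the down-dip offset is 541 × cos 30° = 468.52 m.
Depth = down-dip offset × tan(dip) = 468.52 × tan 31° = 468.52 × 0.6009
Depth = 281.52 m

282 m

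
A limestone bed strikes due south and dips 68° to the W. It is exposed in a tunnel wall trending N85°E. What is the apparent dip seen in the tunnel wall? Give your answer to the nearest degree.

68°

Angle between strike (due south) and section (N85°E): β = 85°.
tan(apparent dip) = tan 68° · sin 85° = 2.4657
α = arctan(2.4657) = 67.92°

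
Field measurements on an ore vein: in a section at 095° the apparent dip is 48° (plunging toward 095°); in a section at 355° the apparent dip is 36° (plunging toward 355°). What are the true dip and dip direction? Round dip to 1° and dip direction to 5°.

Represent each trace as a vector plunging at its apparent dip toward its trend (east-north-up frame): v₁ = (0.667, -0.058, -0.743), v₂ = (-0.071, 0.806, -0.588).
n = v₁ × v₂ = (0.633, 0.444, 0.533) (taken with n_z > 0).
tan δ = √(n_x²+n_y²)/n_z = 0.773/0.533, so δ = 55.4°.
The horizontal component of n points toward azimuth atan2(n_x, n_y) = 55°, the dip direction.

true dip 55°, dip direction 055°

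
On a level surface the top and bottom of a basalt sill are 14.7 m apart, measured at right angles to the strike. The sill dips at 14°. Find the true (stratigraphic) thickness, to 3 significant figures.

3.56 m

True thickness t = w · sin(dip) = 14.7 × sin 14°
t = 14.7 × 0.2419 = 3.556 m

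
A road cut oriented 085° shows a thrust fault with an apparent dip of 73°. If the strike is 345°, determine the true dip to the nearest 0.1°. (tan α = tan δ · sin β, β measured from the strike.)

The section is 80° from the strike.
tan δ = tan α / sin β = tan 73° / sin 80° = 3.2709 / 0.9848 = 3.3213
δ = arctan(3.3213) = 73.24°

73.2°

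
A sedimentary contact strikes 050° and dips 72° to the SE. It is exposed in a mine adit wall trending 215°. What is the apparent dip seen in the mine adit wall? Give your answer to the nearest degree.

39°

Angle between strike (050°) and section (215°): β = 15°.
tan(apparent dip) = tan 72° · sin 15° = 0.7966
apparent dip = arctan 0.7966 = 38.54°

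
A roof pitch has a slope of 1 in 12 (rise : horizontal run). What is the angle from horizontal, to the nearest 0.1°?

4.8°

tan θ = 1/12 = 0.0833
θ = arctan(0.0833) = 4.76°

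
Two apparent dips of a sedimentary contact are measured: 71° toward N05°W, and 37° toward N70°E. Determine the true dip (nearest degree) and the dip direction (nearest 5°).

Represent each trace as a vector plunging at its apparent dip toward its trend (east-north-up frame): v₁ = (-0.028, 0.324, -0.946), v₂ = (0.750, 0.273, -0.602).
The plane normal is n = v₁ × v₂ ∝ (-0.063, 0.727, 0.251).
Dip δ = arctan(|n_h|/n_z) = arctan(0.729/0.251) = 71.0°.
The horizontal component of n points toward azimuth atan2(n_x, n_y) = 355°, the dip direction.

true dip 71°, dip direction 355°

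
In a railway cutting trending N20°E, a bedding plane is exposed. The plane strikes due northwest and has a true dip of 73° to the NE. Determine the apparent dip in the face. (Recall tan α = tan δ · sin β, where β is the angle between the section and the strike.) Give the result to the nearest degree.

71°

Angle between strike (due northwest) and section (N20°E): β = 65°.
tan α = tan 73° × sin 65° = 3.2709 × 0.9063 = 2.9644
α = arctan(2.9644) = 71.36°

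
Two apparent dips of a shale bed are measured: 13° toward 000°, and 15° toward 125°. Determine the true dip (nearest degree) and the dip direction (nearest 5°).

true dip 28°, dip direction 065°

The two traces are lines in the plane: v₁ = (sin 0°·cos 13°, cos 0°·cos 13°, −sin 13°), v₂ = (sin 125°·cos 15°, cos 125°·cos 15°, −sin 15°).
The plane normal is n = v₁ × v₂ ∝ (0.377, 0.178, 0.771).
True dip = arccos(n_z / |n|) = arccos(0.8797) = 28.4°.
Dip direction = atan2(0.377, 0.178) = 65° (azimuth of n's horizontal projection).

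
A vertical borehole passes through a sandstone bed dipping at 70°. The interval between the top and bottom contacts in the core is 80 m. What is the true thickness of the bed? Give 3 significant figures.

27.4 m

True thickness t = h · cos(dip) = 80 × cos 70°
t = 80 × 0.3420 = 27.362 m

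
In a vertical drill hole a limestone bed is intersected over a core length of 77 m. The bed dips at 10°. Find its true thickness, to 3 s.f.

75.8 m

True thickness t = h · cos(dip) = 77 × cos 10°
t = 77 × 0.9848 = 75.830 m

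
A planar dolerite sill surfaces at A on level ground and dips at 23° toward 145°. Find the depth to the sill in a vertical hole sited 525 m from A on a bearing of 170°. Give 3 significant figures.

The hole lies 25° from the dip direction, so the down-dip offset is 525 × cos 25° = 475.81 m.
Depth = down-dip offset × tan(dip) = 475.81 × tan 23° = 475.81 × 0.4245
Depth = 201.97 m

202 m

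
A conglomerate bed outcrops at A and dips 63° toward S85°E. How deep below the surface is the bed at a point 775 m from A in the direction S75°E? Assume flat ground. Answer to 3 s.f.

1500 m

The hole lies 10° from the dip direction, so the down-dip offset is 775 × cos 10° = 763.23 m.
Depth = down-dip offset × tan(dip) = 763.23 × tan 63° = 763.23 × 1.9626
Depth = 1497.92 m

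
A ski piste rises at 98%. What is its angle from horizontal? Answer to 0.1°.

tan θ = 98/100 = 0.9800
θ = arctan(0.9800) = 44.42°

44.4°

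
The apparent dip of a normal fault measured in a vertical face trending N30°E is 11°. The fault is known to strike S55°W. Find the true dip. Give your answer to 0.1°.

24.7°

The section is 25° from the strike.
tan δ = tan α / sin β = tan 11° / sin 25° = 0.1944 / 0.4226 = 0.4599
δ = arctan(0.4599) = 24.70°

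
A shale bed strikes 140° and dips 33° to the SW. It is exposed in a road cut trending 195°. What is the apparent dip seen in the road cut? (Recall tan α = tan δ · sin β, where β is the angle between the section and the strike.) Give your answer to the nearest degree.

The strike is 140° and the section trends 195°; the acute angle between them is β = 55°.
tan α = tan 33° × sin 55° = 0.6494 × 0.8192 = 0.5320
apparent dip = arctan 0.5320 = 28.01°

28°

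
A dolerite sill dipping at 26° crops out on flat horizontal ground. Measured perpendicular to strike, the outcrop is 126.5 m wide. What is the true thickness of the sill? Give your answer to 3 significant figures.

55.5 m

True thickness t = w · sin(dip) = 126.5 × sin 26°
t = 126.5 × 0.4384 = 55.454 m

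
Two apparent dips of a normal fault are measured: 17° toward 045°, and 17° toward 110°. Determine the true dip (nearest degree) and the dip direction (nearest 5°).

The two traces are lines in the plane: v₁ = (sin 45°·cos 17°, cos 45°·cos 17°, −sin 17°), v₂ = (sin 110°·cos 17°, cos 110°·cos 17°, −sin 17°).
Cross product v₁ × v₂ gives the pole to the plane: n ∝ (0.293, 0.065, 0.829).
True dip = arccos(n_z / |n|) = arccos(0.9401) = 19.9°.
Dip direction = atan2(0.293, 0.065) = 78° (azimuth of n's horizontal projection).

true dip 20°, dip direction 080°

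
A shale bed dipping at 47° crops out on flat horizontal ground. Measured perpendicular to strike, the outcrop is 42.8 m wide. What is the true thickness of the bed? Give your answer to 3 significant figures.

True thickness t = w · sin(dip) = 42.8 × sin 47°
t = 42.8 × 0.7314 = 31.302 m

31.3 m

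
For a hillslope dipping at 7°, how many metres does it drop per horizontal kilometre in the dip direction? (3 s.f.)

123 m

drop per km = 1000 × tan 7° = 1000 × 0.1228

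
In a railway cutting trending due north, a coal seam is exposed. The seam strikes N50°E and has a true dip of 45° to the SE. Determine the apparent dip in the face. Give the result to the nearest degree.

37°

The section lies 50° from the strike.
tan α = tan 45° × sin 50° = 1.0000 × 0.7660 = 0.7660
apparent dip = arctan 0.7660 = 37.45°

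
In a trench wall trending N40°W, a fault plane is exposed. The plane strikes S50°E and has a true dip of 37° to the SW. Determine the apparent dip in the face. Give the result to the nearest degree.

The strike is S50°E and the section trends N40°W; the acute angle between them is β = 10°.
tan α = tan 37° × sin 10° = 0.7536 × 0.1736 = 0.1309
α = arctan(0.1309) = 7.45°

7°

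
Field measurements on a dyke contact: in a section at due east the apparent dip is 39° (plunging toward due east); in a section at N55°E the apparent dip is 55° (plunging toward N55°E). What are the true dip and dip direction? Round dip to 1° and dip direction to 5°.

true dip 57°, dip direction 030°

Represent each trace as a vector plunging at its apparent dip toward its trend (east-north-up frame): v₁ = (0.777, 0.000, -0.629), v₂ = (0.470, 0.329, -0.819).
Cross product v₁ × v₂ gives the pole to the plane: n ∝ (0.207, 0.341, 0.256).
Dip δ = arctan(|n_h|/n_z) = arctan(0.399/0.256) = 57.3°.
The horizontal component of n points toward azimuth atan2(n_x, n_y) = 31°, the dip direction.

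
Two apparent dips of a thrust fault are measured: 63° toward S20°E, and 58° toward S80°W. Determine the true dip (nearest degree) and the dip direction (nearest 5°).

true dip 70°, dip direction 205°

The two traces are lines in the plane: v₁ = (sin 160°·cos 63°, cos 160°·cos 63°, −sin 63°), v₂ = (sin 260°·cos 58°, cos 260°·cos 58°, −sin 58°).
n = v₁ × v₂ = (-0.280, -0.597, 0.237) (taken with n_z > 0).
Dip δ = arctan(|n_h|/n_z) = arctan(0.659/0.237) = 70.2°.
The horizontal component of n points toward azimuth atan2(n_x, n_y) = 205°, the dip direction.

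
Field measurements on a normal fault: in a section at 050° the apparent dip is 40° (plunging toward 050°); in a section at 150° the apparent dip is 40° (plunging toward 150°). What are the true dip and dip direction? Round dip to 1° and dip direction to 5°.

true dip 53°, dip direction 100°

Each apparent-dip line lies in the plane. As unit vectors (x east, y north, z up), v₁ plunges 40°→050° and v₂ plunges 40°→150°.
Cross product v₁ × v₂ gives the pole to the plane: n ∝ (0.743, -0.131, 0.578).
tan δ = √(n_x²+n_y²)/n_z = 0.754/0.578, so δ = 52.5°.
Dip direction = azimuth of (n_x, n_y) = atan2(0.743, -0.131) = 100°.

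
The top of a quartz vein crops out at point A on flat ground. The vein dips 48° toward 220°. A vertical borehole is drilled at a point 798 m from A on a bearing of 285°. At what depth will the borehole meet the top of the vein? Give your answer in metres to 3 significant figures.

The hole lies 65° from the dip direction, so the down-dip offset is 798 × cos 65° = 337.25 m.
Depth = down-dip offset × tan(dip) = 337.25 × tan 48° = 337.25 × 1.1106
Depth = 374.55 m

375 m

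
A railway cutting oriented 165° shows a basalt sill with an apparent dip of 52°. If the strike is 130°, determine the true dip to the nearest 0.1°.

The section is 35° from the strike.
tan(true dip) = tan 52° / sin 35° = 2.2315
δ = arctan(2.2315) = 65.86°

65.9°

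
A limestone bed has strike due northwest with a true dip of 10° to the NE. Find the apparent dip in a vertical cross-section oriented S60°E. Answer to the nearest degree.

3°

The strike is due northwest and the section trends S60°E; the acute angle between them is β = 15°.
tan α = tan 10° × sin 15° = 0.1763 × 0.2588 = 0.0456
apparent dip = arctan 0.0456 = 2.61°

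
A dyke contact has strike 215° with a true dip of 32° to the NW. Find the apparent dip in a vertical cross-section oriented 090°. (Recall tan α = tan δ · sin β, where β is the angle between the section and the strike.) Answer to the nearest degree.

The section lies 55° from the strike.
tan(apparent dip) = tan 32° · sin 55° = 0.5119
apparent dip = arctan 0.5119 = 27.11°

27°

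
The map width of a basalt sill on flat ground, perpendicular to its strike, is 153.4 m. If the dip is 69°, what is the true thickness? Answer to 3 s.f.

True thickness t = w · sin(dip) = 153.4 × sin 69°
t = 153.4 × 0.9336 = 143.211 m

143 m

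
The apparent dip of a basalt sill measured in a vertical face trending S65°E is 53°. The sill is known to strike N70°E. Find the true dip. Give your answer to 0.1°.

61.9°

The section is 45° from the strike.
tan(true dip) = tan 53° / sin 45° = 1.8767
δ = arctan(1.8767) = 61.95°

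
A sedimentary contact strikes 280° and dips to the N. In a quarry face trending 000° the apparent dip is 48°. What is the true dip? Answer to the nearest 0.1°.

48.4°

The section is 80° from the strike.
tan δ = tan α / sin β = tan 48° / sin 80° = 1.1106 / 0.9848 = 1.1277
δ = arctan(1.1277) = 48.44°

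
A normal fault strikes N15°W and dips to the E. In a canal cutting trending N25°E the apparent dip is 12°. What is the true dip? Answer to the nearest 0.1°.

18.3°

The section is 40° from the strike.
tan δ = tan α / sin β = tan 12° / sin 40° = 0.2126 / 0.6428 = 0.3307
δ = arctan(0.3307) = 18.30°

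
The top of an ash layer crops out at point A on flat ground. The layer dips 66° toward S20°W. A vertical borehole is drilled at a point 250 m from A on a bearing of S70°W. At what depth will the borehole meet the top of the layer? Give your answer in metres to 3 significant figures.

The hole lies 50° from the dip direction, so the down-dip offset is 250 × cos 50° = 160.70 m.
Depth = down-dip offset × tan(dip) = 160.70 × tan 66° = 160.70 × 2.2460
Depth = 360.93 m

361 m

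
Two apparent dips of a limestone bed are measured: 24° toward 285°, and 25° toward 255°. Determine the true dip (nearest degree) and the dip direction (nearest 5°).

true dip 25°, dip direction 265°

Represent each trace as a vector plunging at its apparent dip toward its trend (east-north-up frame): v₁ = (-0.882, 0.236, -0.407), v₂ = (-0.875, -0.235, -0.423).
n = v₁ × v₂ = (-0.195, -0.017, 0.414) (taken with n_z > 0).
True dip = arccos(n_z / |n|) = arccos(0.9038) = 25.3°.
Dip direction = atan2(-0.195, -0.017) = 265° (azimuth of n's horizontal projection).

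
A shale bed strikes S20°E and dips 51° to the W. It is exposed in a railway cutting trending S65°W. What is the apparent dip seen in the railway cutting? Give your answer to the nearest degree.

51°

The strike is S20°E and the section trends S65°W; the acute angle between them is β = 85°.
tan(apparent dip) = tan 51° · sin 85° = 1.2302
α = arctan(1.2302) = 50.89°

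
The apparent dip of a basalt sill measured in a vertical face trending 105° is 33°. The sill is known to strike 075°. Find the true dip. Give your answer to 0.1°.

52.4°

β = acute angle between strike 075° and section 105° = 30°.
tan δ = tan α / sin β = tan 33° / sin 30° = 0.6494 / 0.5000 = 1.2988
true dip = arctan 1.2988 = 52.41°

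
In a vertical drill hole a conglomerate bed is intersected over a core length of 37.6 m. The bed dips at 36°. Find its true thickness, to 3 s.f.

True thickness t = h · cos(dip) = 37.6 × cos 36°
t = 37.6 × 0.8090 = 30.419 m

30.4 m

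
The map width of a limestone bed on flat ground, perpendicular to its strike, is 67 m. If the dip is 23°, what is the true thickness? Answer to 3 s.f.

True thickness t = w · sin(dip) = 67 × sin 23°
t = 67 × 0.3907 = 26.179 m

26.2 m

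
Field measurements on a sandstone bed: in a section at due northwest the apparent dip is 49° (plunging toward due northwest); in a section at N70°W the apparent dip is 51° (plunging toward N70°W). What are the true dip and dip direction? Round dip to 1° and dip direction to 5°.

Represent each trace as a vector plunging at its apparent dip toward its trend (east-north-up frame): v₁ = (-0.464, 0.464, -0.755), v₂ = (-0.591, 0.215, -0.777).
Cross product v₁ × v₂ gives the pole to the plane: n ∝ (-0.198, 0.086, 0.174).
Dip δ = arctan(|n_h|/n_z) = arctan(0.216/0.174) = 51.0°.
Dip direction = atan2(-0.198, 0.086) = 293° (azimuth of n's horizontal projection).

true dip 51°, dip direction 295°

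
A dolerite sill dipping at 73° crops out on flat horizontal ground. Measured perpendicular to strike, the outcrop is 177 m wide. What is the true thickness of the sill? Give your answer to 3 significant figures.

True thickness t = w · sin(dip) = 177 × sin 73°
t = 177 × 0.9563 = 169.266 m

169 m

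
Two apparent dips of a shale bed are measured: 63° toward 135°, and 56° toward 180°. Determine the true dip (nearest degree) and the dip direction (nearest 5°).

true dip 63°, dip direction 140°

Represent each trace as a vector plunging at its apparent dip toward its trend (east-north-up frame): v₁ = (0.321, -0.321, -0.891), v₂ = (0.000, -0.559, -0.829).
The plane normal is n = v₁ × v₂ ∝ (0.232, -0.266, 0.180).
Dip δ = arctan(|n_h|/n_z) = arctan(0.353/0.180) = 63.1°.
Dip direction = atan2(0.232, -0.266) = 139° (azimuth of n's horizontal projection).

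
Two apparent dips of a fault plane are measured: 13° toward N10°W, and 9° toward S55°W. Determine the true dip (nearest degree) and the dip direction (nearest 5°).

Each apparent-dip line lies in the plane. As unit vectors (x east, y north, z up), v₁ plunges 13°→N10°W and v₂ plunges 9°→S55°W.
Cross product v₁ × v₂ gives the pole to the plane: n ∝ (-0.278, 0.156, 0.872).
tan δ = √(n_x²+n_y²)/n_z = 0.318/0.872, so δ = 20.0°.
Dip direction = azimuth of (n_x, n_y) = atan2(-0.278, 0.156) = 299°.

true dip 20°, dip direction 300°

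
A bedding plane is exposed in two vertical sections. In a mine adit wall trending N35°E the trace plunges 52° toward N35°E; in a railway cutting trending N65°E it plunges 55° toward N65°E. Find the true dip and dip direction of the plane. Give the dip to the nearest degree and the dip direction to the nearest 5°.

true dip 55°, dip direction 060°

Each apparent-dip line lies in the plane. As unit vectors (x east, y north, z up), v₁ plunges 52°→N35°E and v₂ plunges 55°→N65°E.
The plane normal is n = v₁ × v₂ ∝ (0.222, 0.120, 0.177).
Dip δ = arctan(|n_h|/n_z) = arctan(0.253/0.177) = 55.0°.
Dip direction = azimuth of (n_x, n_y) = atan2(0.222, 0.120) = 62°.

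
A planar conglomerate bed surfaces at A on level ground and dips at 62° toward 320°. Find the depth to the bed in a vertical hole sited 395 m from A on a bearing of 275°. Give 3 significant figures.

525 m

The hole lies 45° from the dip direction, so the down-dip offset is 395 × cos 45° = 279.31 m.
Depth = down-dip offset × tan(dip) = 279.31 × tan 62° = 279.31 × 1.8807
Depth = 525.30 m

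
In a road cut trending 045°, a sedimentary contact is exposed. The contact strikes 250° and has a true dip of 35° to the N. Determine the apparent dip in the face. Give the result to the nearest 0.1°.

16.5°

Angle between strike (250°) and section (045°): β = 25°.
tan(apparent dip) = tan 35° · sin 25° = 0.2959
α = arctan(0.2959) = 16.48°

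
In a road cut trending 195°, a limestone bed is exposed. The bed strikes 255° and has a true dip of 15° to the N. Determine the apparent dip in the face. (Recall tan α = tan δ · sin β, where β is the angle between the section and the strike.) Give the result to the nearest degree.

The strike is 255° and the section trends 195°; the acute angle between them is β = 60°.
tan α = tan 15° × sin 60° = 0.2679 × 0.8660 = 0.2321
apparent dip = arctan 0.2321 = 13.06°

13°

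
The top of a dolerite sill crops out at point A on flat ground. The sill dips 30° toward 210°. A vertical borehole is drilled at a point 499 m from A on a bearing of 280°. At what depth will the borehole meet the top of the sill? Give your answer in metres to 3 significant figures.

The hole lies 70° from the dip direction, so the down-dip offset is 499 × cos 70° = 170.67 m.
Depth = down-dip offset × tan(dip) = 170.67 × tan 30° = 170.67 × 0.5774
Depth = 98.54 m

98.5 m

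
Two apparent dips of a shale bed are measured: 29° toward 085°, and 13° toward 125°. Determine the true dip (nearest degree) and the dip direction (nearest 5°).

true dip 32°, dip direction 055°

Each apparent-dip line lies in the plane. As unit vectors (x east, y north, z up), v₁ plunges 29°→085° and v₂ plunges 13°→125°.
Cross product v₁ × v₂ gives the pole to the plane: n ∝ (0.288, 0.191, 0.548).
Dip δ = arctan(|n_h|/n_z) = arctan(0.346/0.548) = 32.3°.
The horizontal component of n points toward azimuth atan2(n_x, n_y) = 56°, the dip direction.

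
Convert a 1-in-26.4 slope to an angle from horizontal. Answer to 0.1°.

2.2°

tan θ = 1/26.4 = 0.0379
θ = arctan(0.0379) = 2.17°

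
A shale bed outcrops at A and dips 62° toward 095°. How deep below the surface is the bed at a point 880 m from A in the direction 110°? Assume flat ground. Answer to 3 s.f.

1600 m

The hole lies 15° from the dip direction, so the down-dip offset is 880 × cos 15° = 850.01 m.
Depth = down-dip offset × tan(dip) = 850.01 × tan 62° = 850.01 × 1.8807
Depth = 1598.65 m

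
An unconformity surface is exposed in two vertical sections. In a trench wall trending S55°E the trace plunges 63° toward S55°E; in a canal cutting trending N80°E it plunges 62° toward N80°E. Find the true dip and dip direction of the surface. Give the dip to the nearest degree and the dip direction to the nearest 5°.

Represent each trace as a vector plunging at its apparent dip toward its trend (east-north-up frame): v₁ = (0.372, -0.260, -0.891), v₂ = (0.462, 0.082, -0.883).
The plane normal is n = v₁ × v₂ ∝ (0.303, -0.084, 0.151).
Dip δ = arctan(|n_h|/n_z) = arctan(0.314/0.151) = 64.4°.
Dip direction = atan2(0.303, -0.084) = 105° (azimuth of n's horizontal projection).

true dip 64°, dip direction 105°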